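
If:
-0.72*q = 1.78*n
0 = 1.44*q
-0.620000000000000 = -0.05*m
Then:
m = 12.40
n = 0.00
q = 0.00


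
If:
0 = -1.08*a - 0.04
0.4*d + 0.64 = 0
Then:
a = -0.04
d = -1.60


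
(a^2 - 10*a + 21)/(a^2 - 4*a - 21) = (a - 3)/(a + 3)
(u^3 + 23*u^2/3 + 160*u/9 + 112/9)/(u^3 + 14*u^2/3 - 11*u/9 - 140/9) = (3*u + 4)/(3*u - 5)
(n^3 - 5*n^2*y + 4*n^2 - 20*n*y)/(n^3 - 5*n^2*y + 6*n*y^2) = (n^2 - 5*n*y + 4*n - 20*y)/(n^2 - 5*n*y + 6*y^2)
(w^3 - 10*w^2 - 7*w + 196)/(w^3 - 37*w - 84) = (w - 7)/(w + 3)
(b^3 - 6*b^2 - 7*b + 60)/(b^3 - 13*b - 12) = (b - 5)/(b + 1)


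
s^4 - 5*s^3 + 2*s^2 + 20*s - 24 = (s - 3)*(s - 2)^2*(s + 2)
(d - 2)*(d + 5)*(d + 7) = d^3 + 10*d^2 + 11*d - 70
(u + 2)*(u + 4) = u^2 + 6*u + 8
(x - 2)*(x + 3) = x^2 + x - 6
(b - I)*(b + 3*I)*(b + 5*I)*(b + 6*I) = b^4 + 13*I*b^3 - 49*b^2 - 27*I*b - 90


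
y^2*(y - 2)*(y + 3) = y^4 + y^3 - 6*y^2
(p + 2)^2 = p^2 + 4*p + 4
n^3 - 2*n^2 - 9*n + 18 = (n - 3)*(n - 2)*(n + 3)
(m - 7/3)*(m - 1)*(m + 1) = m^3 - 7*m^2/3 - m + 7/3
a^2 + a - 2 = (a - 1)*(a + 2)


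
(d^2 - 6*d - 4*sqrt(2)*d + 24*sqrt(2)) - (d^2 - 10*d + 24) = -4*sqrt(2)*d + 4*d - 24 + 24*sqrt(2)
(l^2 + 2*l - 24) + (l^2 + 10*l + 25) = 2*l^2 + 12*l + 1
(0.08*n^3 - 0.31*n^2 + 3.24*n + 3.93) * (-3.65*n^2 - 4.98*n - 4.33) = -0.292*n^5 + 0.7331*n^4 - 10.6286*n^3 - 29.1374*n^2 - 33.6006*n - 17.0169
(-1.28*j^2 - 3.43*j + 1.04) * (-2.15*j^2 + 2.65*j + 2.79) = 2.752*j^4 + 3.9825*j^3 - 14.8967*j^2 - 6.8137*j + 2.9016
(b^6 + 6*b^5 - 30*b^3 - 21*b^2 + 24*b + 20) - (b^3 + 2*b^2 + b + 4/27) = b^6 + 6*b^5 - 31*b^3 - 23*b^2 + 23*b + 536/27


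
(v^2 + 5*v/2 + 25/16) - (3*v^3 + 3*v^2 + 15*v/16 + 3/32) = -3*v^3 - 2*v^2 + 25*v/16 + 47/32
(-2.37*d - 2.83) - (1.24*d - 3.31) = 0.48 - 3.61*d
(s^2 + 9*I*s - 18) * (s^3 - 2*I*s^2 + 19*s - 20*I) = s^5 + 7*I*s^4 + 19*s^3 + 187*I*s^2 - 162*s + 360*I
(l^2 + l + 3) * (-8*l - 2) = -8*l^3 - 10*l^2 - 26*l - 6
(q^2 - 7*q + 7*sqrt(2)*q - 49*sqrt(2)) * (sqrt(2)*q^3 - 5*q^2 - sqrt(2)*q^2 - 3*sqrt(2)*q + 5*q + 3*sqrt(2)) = sqrt(2)*q^5 - 8*sqrt(2)*q^4 + 9*q^4 - 72*q^3 - 31*sqrt(2)*q^3 + 21*q^2 + 304*sqrt(2)*q^2 - 266*sqrt(2)*q + 336*q - 294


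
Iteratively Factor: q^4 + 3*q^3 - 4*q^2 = (q - 1)*(q^3 + 4*q^2) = (q - 1)*(q + 4)*(q^2) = q*(q - 1)*(q + 4)*(q)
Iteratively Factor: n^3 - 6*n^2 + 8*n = (n - 4)*(n^2 - 2*n) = (n - 4)*(n - 2)*(n)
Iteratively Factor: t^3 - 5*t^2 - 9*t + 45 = (t + 3)*(t^2 - 8*t + 15) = (t - 3)*(t + 3)*(t - 5)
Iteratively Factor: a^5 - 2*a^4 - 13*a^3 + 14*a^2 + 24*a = (a - 4)*(a^4 + 2*a^3 - 5*a^2 - 6*a) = (a - 4)*(a + 3)*(a^3 - a^2 - 2*a) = a*(a - 4)*(a + 3)*(a^2 - a - 2) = a*(a - 4)*(a - 2)*(a + 3)*(a + 1)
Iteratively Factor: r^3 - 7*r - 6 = (r - 3)*(r^2 + 3*r + 2) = (r - 3)*(r + 1)*(r + 2)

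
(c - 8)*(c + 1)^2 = c^3 - 6*c^2 - 15*c - 8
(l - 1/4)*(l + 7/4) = l^2 + 3*l/2 - 7/16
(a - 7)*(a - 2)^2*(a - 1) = a^4 - 12*a^3 + 43*a^2 - 60*a + 28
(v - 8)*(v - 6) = v^2 - 14*v + 48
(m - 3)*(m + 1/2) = m^2 - 5*m/2 - 3/2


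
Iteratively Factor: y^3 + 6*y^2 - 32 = (y + 4)*(y^2 + 2*y - 8) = (y + 4)^2*(y - 2)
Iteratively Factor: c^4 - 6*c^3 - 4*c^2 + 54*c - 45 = (c + 3)*(c^3 - 9*c^2 + 23*c - 15) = (c - 3)*(c + 3)*(c^2 - 6*c + 5) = (c - 3)*(c - 1)*(c + 3)*(c - 5)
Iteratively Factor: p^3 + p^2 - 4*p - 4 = (p - 2)*(p^2 + 3*p + 2) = (p - 2)*(p + 2)*(p + 1)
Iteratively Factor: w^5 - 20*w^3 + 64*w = (w)*(w^4 - 20*w^2 + 64) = w*(w - 4)*(w^3 + 4*w^2 - 4*w - 16) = w*(w - 4)*(w - 2)*(w^2 + 6*w + 8) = w*(w - 4)*(w - 2)*(w + 4)*(w + 2)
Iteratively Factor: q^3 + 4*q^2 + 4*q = (q + 2)*(q^2 + 2*q) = (q + 2)^2*(q)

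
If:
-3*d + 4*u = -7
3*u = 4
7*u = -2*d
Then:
No Solution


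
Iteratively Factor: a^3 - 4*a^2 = (a)*(a^2 - 4*a) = a^2*(a - 4)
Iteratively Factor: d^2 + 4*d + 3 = (d + 1)*(d + 3)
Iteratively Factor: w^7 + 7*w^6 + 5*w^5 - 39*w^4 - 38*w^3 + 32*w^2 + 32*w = (w + 1)*(w^6 + 6*w^5 - w^4 - 38*w^3 + 32*w) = (w - 1)*(w + 1)*(w^5 + 7*w^4 + 6*w^3 - 32*w^2 - 32*w) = (w - 2)*(w - 1)*(w + 1)*(w^4 + 9*w^3 + 24*w^2 + 16*w) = (w - 2)*(w - 1)*(w + 1)^2*(w^3 + 8*w^2 + 16*w) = (w - 2)*(w - 1)*(w + 1)^2*(w + 4)*(w^2 + 4*w) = w*(w - 2)*(w - 1)*(w + 1)^2*(w + 4)*(w + 4)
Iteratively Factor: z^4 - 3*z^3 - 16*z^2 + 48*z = (z)*(z^3 - 3*z^2 - 16*z + 48) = z*(z + 4)*(z^2 - 7*z + 12) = z*(z - 4)*(z + 4)*(z - 3)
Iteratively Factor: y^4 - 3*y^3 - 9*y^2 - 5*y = (y + 1)*(y^3 - 4*y^2 - 5*y) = (y + 1)^2*(y^2 - 5*y) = (y - 5)*(y + 1)^2*(y)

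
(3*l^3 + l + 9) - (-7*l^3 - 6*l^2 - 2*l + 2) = 10*l^3 + 6*l^2 + 3*l + 7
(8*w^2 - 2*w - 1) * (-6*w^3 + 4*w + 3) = -48*w^5 + 12*w^4 + 38*w^3 + 16*w^2 - 10*w - 3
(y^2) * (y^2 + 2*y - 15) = y^4 + 2*y^3 - 15*y^2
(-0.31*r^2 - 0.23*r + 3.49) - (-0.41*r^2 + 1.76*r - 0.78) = 0.1*r^2 - 1.99*r + 4.27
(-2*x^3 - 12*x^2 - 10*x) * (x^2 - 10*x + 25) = -2*x^5 + 8*x^4 + 60*x^3 - 200*x^2 - 250*x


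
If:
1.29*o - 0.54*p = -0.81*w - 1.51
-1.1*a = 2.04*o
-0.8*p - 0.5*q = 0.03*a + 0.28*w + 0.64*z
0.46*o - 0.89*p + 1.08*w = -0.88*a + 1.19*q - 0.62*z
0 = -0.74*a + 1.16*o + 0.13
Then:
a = 0.10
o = -0.05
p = 1.39831016693945 - 0.983901573116239*z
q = 0.661565770949379*z - 1.76687728652151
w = -0.655934382077493*z - 0.850234312374432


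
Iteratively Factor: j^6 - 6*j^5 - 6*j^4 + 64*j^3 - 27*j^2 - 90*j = (j + 3)*(j^5 - 9*j^4 + 21*j^3 + j^2 - 30*j) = (j + 1)*(j + 3)*(j^4 - 10*j^3 + 31*j^2 - 30*j) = (j - 3)*(j + 1)*(j + 3)*(j^3 - 7*j^2 + 10*j) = j*(j - 3)*(j + 1)*(j + 3)*(j^2 - 7*j + 10) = j*(j - 3)*(j - 2)*(j + 1)*(j + 3)*(j - 5)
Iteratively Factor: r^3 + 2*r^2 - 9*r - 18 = (r + 2)*(r^2 - 9) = (r + 2)*(r + 3)*(r - 3)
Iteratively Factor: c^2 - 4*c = (c - 4)*(c)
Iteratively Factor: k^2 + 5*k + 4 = (k + 1)*(k + 4)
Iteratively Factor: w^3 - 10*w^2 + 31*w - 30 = (w - 2)*(w^2 - 8*w + 15) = (w - 5)*(w - 2)*(w - 3)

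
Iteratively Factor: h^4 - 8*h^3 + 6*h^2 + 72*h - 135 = (h - 3)*(h^3 - 5*h^2 - 9*h + 45) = (h - 3)*(h + 3)*(h^2 - 8*h + 15) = (h - 3)^2*(h + 3)*(h - 5)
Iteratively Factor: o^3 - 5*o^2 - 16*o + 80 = (o - 4)*(o^2 - o - 20) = (o - 5)*(o - 4)*(o + 4)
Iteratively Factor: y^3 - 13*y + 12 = (y - 3)*(y^2 + 3*y - 4) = (y - 3)*(y - 1)*(y + 4)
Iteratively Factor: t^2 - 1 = (t - 1)*(t + 1)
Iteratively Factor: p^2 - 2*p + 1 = (p - 1)*(p - 1)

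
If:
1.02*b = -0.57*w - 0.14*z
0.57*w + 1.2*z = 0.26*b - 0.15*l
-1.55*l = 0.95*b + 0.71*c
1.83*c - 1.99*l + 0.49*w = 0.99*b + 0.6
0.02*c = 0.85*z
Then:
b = -0.01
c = 0.22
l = -0.10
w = 0.01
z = 0.01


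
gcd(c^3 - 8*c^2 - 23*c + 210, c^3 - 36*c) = c - 6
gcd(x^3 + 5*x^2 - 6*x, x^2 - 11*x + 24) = 1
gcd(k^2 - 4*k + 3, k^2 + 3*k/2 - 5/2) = k - 1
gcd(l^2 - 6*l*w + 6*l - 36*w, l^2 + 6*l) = l + 6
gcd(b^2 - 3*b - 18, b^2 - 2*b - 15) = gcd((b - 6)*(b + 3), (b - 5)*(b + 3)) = b + 3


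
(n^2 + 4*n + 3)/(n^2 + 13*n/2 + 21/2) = 2*(n + 1)/(2*n + 7)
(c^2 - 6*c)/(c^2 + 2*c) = (c - 6)/(c + 2)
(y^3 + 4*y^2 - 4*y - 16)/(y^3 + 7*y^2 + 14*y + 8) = (y - 2)/(y + 1)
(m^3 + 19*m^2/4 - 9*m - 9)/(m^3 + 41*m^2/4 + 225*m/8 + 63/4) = 2*(m - 2)/(2*m + 7)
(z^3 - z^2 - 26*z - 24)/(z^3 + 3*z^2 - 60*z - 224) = (z^2 - 5*z - 6)/(z^2 - z - 56)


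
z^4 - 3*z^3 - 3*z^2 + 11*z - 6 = (z - 3)*(z - 1)^2*(z + 2)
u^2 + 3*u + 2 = (u + 1)*(u + 2)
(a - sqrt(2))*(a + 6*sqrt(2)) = a^2 + 5*sqrt(2)*a - 12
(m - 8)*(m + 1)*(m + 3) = m^3 - 4*m^2 - 29*m - 24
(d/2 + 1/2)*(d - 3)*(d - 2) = d^3/2 - 2*d^2 + d/2 + 3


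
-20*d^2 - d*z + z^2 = (-5*d + z)*(4*d + z)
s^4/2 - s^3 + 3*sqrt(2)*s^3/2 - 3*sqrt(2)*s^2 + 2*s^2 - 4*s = s*(s/2 + sqrt(2)/2)*(s - 2)*(s + 2*sqrt(2))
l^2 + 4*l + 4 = (l + 2)^2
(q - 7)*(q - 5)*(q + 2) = q^3 - 10*q^2 + 11*q + 70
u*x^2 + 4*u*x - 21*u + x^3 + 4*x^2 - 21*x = (u + x)*(x - 3)*(x + 7)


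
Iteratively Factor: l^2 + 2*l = (l + 2)*(l)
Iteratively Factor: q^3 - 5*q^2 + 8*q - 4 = (q - 2)*(q^2 - 3*q + 2) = (q - 2)^2*(q - 1)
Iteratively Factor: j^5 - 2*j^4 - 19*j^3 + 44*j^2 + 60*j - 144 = (j + 4)*(j^4 - 6*j^3 + 5*j^2 + 24*j - 36) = (j - 3)*(j + 4)*(j^3 - 3*j^2 - 4*j + 12) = (j - 3)*(j + 2)*(j + 4)*(j^2 - 5*j + 6) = (j - 3)^2*(j + 2)*(j + 4)*(j - 2)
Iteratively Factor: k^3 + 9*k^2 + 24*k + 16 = (k + 1)*(k^2 + 8*k + 16) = (k + 1)*(k + 4)*(k + 4)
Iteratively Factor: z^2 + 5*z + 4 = (z + 1)*(z + 4)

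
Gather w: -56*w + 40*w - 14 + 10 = -16*w - 4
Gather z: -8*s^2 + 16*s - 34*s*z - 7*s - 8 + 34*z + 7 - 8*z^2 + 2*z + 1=-8*s^2 + 9*s - 8*z^2 + z*(36 - 34*s)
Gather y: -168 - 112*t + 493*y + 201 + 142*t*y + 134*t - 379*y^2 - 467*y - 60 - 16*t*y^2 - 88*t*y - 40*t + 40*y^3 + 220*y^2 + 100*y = -18*t + 40*y^3 + y^2*(-16*t - 159) + y*(54*t + 126) - 27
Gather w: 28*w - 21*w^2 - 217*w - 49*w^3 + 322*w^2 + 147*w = -49*w^3 + 301*w^2 - 42*w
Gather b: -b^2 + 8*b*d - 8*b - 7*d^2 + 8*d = -b^2 + b*(8*d - 8) - 7*d^2 + 8*d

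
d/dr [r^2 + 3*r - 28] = 2*r + 3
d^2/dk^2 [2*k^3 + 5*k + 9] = 12*k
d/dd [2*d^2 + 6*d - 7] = 4*d + 6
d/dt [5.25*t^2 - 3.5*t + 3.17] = 10.5*t - 3.5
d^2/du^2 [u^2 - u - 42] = 2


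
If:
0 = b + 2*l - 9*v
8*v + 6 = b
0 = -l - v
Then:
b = 22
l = -2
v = 2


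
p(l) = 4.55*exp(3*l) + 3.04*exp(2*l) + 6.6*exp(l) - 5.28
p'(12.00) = 58848471673059100.00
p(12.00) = 19616184067379600.00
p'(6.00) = 897250790.49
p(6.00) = 299250291.49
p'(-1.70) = 1.49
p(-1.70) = -3.95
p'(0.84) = 217.56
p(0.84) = 82.87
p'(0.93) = 278.02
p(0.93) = 105.05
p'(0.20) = 42.00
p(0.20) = 15.61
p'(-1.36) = 2.33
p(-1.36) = -3.31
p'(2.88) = 79215.00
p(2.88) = 26799.68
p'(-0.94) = 4.32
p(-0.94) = -1.97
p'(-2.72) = 0.47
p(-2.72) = -4.83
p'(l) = 13.65*exp(3*l) + 6.08*exp(2*l) + 6.6*exp(l)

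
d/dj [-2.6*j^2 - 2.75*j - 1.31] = -5.2*j - 2.75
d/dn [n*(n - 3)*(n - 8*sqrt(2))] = 3*n^2 - 16*sqrt(2)*n - 6*n + 24*sqrt(2)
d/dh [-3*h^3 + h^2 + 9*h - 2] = -9*h^2 + 2*h + 9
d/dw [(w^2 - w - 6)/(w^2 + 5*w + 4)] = 2*(3*w^2 + 10*w + 13)/(w^4 + 10*w^3 + 33*w^2 + 40*w + 16)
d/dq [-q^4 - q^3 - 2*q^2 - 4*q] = -4*q^3 - 3*q^2 - 4*q - 4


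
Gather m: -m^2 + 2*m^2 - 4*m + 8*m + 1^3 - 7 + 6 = m^2 + 4*m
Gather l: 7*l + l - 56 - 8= 8*l - 64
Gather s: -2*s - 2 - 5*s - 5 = -7*s - 7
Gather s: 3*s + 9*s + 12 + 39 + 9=12*s + 60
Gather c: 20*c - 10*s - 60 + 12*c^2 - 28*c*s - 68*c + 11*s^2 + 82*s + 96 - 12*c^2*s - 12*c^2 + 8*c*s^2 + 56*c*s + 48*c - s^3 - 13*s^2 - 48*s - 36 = -12*c^2*s + c*(8*s^2 + 28*s) - s^3 - 2*s^2 + 24*s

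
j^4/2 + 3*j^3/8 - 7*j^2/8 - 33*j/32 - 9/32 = (j/2 + 1/2)*(j - 3/2)*(j + 1/2)*(j + 3/4)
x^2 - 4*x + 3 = (x - 3)*(x - 1)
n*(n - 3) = n^2 - 3*n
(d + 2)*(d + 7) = d^2 + 9*d + 14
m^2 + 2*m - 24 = (m - 4)*(m + 6)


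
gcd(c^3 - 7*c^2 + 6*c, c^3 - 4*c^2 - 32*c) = c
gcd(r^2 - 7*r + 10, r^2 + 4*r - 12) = r - 2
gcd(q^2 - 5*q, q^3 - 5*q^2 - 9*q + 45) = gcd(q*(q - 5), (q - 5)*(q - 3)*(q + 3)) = q - 5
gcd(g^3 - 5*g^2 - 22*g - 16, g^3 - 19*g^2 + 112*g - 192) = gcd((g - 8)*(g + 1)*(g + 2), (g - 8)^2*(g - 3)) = g - 8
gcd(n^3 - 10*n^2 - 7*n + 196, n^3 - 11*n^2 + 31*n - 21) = n - 7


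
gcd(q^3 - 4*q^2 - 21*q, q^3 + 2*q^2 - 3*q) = q^2 + 3*q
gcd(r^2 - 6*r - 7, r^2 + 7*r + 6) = r + 1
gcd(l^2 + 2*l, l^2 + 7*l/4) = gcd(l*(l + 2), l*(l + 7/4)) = l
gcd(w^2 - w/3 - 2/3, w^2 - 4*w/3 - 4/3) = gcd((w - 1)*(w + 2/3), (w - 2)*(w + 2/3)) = w + 2/3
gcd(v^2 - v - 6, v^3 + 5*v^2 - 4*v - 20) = v + 2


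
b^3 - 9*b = b*(b - 3)*(b + 3)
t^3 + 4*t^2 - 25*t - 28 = (t - 4)*(t + 1)*(t + 7)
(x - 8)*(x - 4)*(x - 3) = x^3 - 15*x^2 + 68*x - 96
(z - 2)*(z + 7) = z^2 + 5*z - 14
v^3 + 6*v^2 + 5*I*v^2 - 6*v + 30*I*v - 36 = (v + 6)*(v + 2*I)*(v + 3*I)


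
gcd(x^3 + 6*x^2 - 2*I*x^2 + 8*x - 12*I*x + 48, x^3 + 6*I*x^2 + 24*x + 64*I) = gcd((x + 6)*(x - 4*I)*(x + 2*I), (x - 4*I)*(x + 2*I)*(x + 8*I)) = x^2 - 2*I*x + 8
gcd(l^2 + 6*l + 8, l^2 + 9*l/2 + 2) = l + 4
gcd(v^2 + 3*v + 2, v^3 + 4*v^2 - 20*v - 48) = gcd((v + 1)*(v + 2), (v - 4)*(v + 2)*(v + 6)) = v + 2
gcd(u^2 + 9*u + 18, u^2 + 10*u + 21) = u + 3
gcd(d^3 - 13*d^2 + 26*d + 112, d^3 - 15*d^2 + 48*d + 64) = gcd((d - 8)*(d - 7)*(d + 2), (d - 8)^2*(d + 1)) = d - 8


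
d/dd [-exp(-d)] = exp(-d)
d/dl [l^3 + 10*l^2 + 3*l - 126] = 3*l^2 + 20*l + 3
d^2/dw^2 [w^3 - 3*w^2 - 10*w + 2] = 6*w - 6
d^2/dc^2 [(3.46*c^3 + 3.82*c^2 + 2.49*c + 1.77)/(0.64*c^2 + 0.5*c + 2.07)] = (1.77635683940025e-15*c^5 + 7.105427357601e-15*c^4 - 7.84260799999999*c^3 - 4.52786399999999*c^2 + 72.560412*c + 23.777544)/(0.262144*c^6 + 0.6144*c^5 + 3.023616*c^4 + 4.0994*c^3 + 9.779508*c^2 + 6.42735*c + 8.869743)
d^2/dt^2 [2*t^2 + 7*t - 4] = 4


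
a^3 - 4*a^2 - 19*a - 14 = (a - 7)*(a + 1)*(a + 2)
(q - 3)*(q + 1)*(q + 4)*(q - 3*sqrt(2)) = q^4 - 3*sqrt(2)*q^3 + 2*q^3 - 11*q^2 - 6*sqrt(2)*q^2 - 12*q + 33*sqrt(2)*q + 36*sqrt(2)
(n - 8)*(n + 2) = n^2 - 6*n - 16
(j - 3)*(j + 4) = j^2 + j - 12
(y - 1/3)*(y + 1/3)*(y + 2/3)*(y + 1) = y^4 + 5*y^3/3 + 5*y^2/9 - 5*y/27 - 2/27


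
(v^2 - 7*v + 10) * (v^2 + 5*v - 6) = v^4 - 2*v^3 - 31*v^2 + 92*v - 60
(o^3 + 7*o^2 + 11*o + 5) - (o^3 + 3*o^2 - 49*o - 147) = 4*o^2 + 60*o + 152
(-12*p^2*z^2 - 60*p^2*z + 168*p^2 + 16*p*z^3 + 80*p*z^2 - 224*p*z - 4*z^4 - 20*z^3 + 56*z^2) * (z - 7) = -12*p^2*z^3 + 24*p^2*z^2 + 588*p^2*z - 1176*p^2 + 16*p*z^4 - 32*p*z^3 - 784*p*z^2 + 1568*p*z - 4*z^5 + 8*z^4 + 196*z^3 - 392*z^2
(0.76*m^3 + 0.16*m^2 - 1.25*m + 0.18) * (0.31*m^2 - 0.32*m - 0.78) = 0.2356*m^5 - 0.1936*m^4 - 1.0315*m^3 + 0.331*m^2 + 0.9174*m - 0.1404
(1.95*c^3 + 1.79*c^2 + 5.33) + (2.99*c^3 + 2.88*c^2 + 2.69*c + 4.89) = 4.94*c^3 + 4.67*c^2 + 2.69*c + 10.22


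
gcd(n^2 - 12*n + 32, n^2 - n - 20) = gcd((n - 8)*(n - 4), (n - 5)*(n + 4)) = 1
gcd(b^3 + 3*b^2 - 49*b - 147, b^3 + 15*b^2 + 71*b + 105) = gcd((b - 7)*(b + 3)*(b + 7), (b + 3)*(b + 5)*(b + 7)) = b^2 + 10*b + 21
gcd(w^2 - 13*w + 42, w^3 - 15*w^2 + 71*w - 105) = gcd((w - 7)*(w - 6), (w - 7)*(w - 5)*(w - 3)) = w - 7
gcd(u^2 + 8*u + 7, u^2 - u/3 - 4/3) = u + 1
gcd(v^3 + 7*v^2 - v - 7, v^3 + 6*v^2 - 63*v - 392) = v + 7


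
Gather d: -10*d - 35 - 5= -10*d - 40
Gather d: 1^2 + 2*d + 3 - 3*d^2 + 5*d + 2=-3*d^2 + 7*d + 6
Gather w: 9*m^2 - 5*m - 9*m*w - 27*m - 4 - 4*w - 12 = 9*m^2 - 32*m + w*(-9*m - 4) - 16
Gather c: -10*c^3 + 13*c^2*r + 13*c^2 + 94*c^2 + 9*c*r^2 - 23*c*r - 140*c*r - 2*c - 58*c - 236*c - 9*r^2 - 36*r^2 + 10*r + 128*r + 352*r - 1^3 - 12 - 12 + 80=-10*c^3 + c^2*(13*r + 107) + c*(9*r^2 - 163*r - 296) - 45*r^2 + 490*r + 55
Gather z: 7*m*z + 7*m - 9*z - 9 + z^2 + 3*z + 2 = 7*m + z^2 + z*(7*m - 6) - 7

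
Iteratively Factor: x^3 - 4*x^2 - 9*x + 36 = (x + 3)*(x^2 - 7*x + 12) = (x - 4)*(x + 3)*(x - 3)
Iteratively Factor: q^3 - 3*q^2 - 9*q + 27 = (q + 3)*(q^2 - 6*q + 9) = (q - 3)*(q + 3)*(q - 3)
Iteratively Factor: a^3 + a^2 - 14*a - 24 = (a - 4)*(a^2 + 5*a + 6) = (a - 4)*(a + 2)*(a + 3)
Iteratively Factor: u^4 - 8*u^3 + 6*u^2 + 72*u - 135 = (u - 5)*(u^3 - 3*u^2 - 9*u + 27) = (u - 5)*(u - 3)*(u^2 - 9) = (u - 5)*(u - 3)^2*(u + 3)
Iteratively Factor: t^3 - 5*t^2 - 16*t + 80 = (t - 5)*(t^2 - 16) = (t - 5)*(t + 4)*(t - 4)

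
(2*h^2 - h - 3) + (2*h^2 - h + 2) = 4*h^2 - 2*h - 1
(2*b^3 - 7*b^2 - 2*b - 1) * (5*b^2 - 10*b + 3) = 10*b^5 - 55*b^4 + 66*b^3 - 6*b^2 + 4*b - 3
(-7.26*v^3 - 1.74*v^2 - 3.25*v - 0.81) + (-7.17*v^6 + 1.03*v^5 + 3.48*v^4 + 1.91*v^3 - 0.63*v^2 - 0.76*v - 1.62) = -7.17*v^6 + 1.03*v^5 + 3.48*v^4 - 5.35*v^3 - 2.37*v^2 - 4.01*v - 2.43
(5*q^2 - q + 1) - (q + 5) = 5*q^2 - 2*q - 4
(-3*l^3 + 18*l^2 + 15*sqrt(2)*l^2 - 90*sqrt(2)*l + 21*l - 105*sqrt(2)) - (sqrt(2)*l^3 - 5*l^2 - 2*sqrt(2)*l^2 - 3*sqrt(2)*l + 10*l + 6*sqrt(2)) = -3*l^3 - sqrt(2)*l^3 + 23*l^2 + 17*sqrt(2)*l^2 - 87*sqrt(2)*l + 11*l - 111*sqrt(2)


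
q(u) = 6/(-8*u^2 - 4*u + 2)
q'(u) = 6*(16*u + 4)/(-8*u^2 - 4*u + 2)^2 = 6*(4*u + 1)/(4*u^2 + 2*u - 1)^2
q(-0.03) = 2.84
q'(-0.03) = 4.73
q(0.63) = -1.62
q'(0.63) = 6.19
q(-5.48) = -0.03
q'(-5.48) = -0.01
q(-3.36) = -0.08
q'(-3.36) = -0.05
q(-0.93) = -5.00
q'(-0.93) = -45.39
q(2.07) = -0.15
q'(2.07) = 0.14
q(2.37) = -0.11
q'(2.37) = 0.09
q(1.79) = -0.19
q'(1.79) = 0.21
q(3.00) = -0.07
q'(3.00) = 0.05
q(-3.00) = -0.10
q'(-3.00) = -0.08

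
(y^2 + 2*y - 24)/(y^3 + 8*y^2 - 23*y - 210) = (y - 4)/(y^2 + 2*y - 35)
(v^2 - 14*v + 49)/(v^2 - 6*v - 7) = (v - 7)/(v + 1)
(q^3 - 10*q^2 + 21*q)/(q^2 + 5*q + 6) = q*(q^2 - 10*q + 21)/(q^2 + 5*q + 6)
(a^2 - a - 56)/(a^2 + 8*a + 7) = (a - 8)/(a + 1)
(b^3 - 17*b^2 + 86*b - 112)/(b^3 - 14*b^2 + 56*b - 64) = (b - 7)/(b - 4)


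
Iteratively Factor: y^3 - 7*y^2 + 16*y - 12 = (y - 2)*(y^2 - 5*y + 6) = (y - 2)^2*(y - 3)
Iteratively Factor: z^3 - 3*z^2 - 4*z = (z)*(z^2 - 3*z - 4) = z*(z - 4)*(z + 1)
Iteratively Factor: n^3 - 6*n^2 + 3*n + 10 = (n + 1)*(n^2 - 7*n + 10) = (n - 5)*(n + 1)*(n - 2)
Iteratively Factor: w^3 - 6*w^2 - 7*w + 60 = (w - 5)*(w^2 - w - 12) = (w - 5)*(w + 3)*(w - 4)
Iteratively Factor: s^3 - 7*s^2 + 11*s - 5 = (s - 1)*(s^2 - 6*s + 5) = (s - 5)*(s - 1)*(s - 1)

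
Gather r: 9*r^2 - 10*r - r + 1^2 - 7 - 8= 9*r^2 - 11*r - 14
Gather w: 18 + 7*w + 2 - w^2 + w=-w^2 + 8*w + 20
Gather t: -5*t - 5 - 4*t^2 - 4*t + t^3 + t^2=t^3 - 3*t^2 - 9*t - 5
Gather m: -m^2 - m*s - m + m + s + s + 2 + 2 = -m^2 - m*s + 2*s + 4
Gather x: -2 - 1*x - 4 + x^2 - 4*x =x^2 - 5*x - 6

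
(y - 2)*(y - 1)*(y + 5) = y^3 + 2*y^2 - 13*y + 10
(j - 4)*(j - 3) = j^2 - 7*j + 12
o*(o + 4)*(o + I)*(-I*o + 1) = -I*o^4 + 2*o^3 - 4*I*o^3 + 8*o^2 + I*o^2 + 4*I*o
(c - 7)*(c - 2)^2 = c^3 - 11*c^2 + 32*c - 28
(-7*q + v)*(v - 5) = -7*q*v + 35*q + v^2 - 5*v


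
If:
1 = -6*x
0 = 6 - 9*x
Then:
No Solution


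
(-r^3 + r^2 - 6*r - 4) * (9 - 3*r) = 3*r^4 - 12*r^3 + 27*r^2 - 42*r - 36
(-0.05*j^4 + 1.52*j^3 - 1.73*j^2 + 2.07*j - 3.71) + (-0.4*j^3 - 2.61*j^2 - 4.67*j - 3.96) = -0.05*j^4 + 1.12*j^3 - 4.34*j^2 - 2.6*j - 7.67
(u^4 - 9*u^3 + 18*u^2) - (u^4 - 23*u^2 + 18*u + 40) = -9*u^3 + 41*u^2 - 18*u - 40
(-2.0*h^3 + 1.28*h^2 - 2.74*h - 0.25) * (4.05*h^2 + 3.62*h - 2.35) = -8.1*h^5 - 2.056*h^4 - 1.7634*h^3 - 13.9393*h^2 + 5.534*h + 0.5875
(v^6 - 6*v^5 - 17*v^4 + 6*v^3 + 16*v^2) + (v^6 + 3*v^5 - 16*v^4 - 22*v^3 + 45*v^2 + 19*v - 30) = 2*v^6 - 3*v^5 - 33*v^4 - 16*v^3 + 61*v^2 + 19*v - 30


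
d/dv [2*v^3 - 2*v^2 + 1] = 2*v*(3*v - 2)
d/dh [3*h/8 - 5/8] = 3/8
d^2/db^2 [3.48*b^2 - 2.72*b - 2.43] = 6.96000000000000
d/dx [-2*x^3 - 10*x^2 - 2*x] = -6*x^2 - 20*x - 2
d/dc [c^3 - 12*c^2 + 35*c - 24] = 3*c^2 - 24*c + 35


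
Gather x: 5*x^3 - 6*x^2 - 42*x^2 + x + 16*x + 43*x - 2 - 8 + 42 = 5*x^3 - 48*x^2 + 60*x + 32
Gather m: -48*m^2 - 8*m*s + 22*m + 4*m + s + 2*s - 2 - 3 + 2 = -48*m^2 + m*(26 - 8*s) + 3*s - 3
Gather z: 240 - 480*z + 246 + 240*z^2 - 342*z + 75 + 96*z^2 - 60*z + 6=336*z^2 - 882*z + 567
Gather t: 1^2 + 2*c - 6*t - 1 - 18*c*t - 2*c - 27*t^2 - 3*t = -27*t^2 + t*(-18*c - 9)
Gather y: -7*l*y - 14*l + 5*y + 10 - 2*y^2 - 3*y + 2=-14*l - 2*y^2 + y*(2 - 7*l) + 12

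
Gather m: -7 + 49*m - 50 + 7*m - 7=56*m - 64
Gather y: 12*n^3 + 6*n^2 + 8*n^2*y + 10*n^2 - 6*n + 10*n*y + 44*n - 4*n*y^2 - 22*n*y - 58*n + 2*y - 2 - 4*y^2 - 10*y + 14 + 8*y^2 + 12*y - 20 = 12*n^3 + 16*n^2 - 20*n + y^2*(4 - 4*n) + y*(8*n^2 - 12*n + 4) - 8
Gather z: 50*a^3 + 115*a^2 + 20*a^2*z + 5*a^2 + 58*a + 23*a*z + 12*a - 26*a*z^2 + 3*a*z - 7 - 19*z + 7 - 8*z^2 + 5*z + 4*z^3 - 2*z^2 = 50*a^3 + 120*a^2 + 70*a + 4*z^3 + z^2*(-26*a - 10) + z*(20*a^2 + 26*a - 14)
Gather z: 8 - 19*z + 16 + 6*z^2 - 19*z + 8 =6*z^2 - 38*z + 32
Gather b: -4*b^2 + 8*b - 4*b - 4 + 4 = -4*b^2 + 4*b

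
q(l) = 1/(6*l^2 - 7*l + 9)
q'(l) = (7 - 12*l)/(6*l^2 - 7*l + 9)^2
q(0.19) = 0.13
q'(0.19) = 0.08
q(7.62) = 0.00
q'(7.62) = -0.00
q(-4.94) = 0.01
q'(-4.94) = 0.00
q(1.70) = 0.07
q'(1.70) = -0.06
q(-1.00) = 0.05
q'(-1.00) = 0.04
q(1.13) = 0.11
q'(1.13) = -0.09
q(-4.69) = 0.01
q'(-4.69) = 0.00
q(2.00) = 0.05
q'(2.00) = -0.05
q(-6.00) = 0.00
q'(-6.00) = 0.00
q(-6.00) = 0.00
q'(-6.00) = 0.00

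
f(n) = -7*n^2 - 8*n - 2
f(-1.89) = -11.88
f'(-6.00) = 76.00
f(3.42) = -111.23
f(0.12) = -3.06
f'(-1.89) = 18.46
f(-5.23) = -151.63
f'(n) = -14*n - 8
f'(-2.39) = 25.46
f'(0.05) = -8.70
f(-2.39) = -22.86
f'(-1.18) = 8.52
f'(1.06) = -22.84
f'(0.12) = -9.68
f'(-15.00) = 202.00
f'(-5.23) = 65.22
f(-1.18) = -2.31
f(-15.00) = -1457.00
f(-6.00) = -206.00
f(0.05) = -2.42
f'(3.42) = -55.88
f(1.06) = -18.35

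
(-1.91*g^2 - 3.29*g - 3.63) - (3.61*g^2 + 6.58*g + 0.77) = -5.52*g^2 - 9.87*g - 4.4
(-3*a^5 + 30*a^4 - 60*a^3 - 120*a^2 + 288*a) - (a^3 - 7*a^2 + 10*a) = -3*a^5 + 30*a^4 - 61*a^3 - 113*a^2 + 278*a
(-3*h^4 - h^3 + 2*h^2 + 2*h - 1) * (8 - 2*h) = 6*h^5 - 22*h^4 - 12*h^3 + 12*h^2 + 18*h - 8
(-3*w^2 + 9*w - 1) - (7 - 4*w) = -3*w^2 + 13*w - 8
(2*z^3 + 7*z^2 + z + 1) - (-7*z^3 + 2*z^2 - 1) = 9*z^3 + 5*z^2 + z + 2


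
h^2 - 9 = (h - 3)*(h + 3)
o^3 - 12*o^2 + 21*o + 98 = (o - 7)^2*(o + 2)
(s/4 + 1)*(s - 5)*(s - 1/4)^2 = s^4/4 - 3*s^3/8 - 311*s^2/64 + 159*s/64 - 5/16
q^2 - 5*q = q*(q - 5)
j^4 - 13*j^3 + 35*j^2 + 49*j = j*(j - 7)^2*(j + 1)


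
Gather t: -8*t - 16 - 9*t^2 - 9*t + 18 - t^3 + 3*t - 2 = -t^3 - 9*t^2 - 14*t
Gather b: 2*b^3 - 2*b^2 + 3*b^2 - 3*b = 2*b^3 + b^2 - 3*b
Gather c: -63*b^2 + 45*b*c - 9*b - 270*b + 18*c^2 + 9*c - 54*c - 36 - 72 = -63*b^2 - 279*b + 18*c^2 + c*(45*b - 45) - 108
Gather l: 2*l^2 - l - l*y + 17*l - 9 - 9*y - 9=2*l^2 + l*(16 - y) - 9*y - 18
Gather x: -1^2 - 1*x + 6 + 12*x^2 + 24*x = 12*x^2 + 23*x + 5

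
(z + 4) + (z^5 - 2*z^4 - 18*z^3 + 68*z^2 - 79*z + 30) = z^5 - 2*z^4 - 18*z^3 + 68*z^2 - 78*z + 34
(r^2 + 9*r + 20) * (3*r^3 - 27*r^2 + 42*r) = 3*r^5 - 141*r^3 - 162*r^2 + 840*r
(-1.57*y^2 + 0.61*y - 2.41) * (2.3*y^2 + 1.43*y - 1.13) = -3.611*y^4 - 0.8421*y^3 - 2.8966*y^2 - 4.1356*y + 2.7233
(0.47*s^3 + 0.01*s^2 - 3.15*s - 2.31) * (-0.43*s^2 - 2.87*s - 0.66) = -0.2021*s^5 - 1.3532*s^4 + 1.0156*s^3 + 10.0272*s^2 + 8.7087*s + 1.5246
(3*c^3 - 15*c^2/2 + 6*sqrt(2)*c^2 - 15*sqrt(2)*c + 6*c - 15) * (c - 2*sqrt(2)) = 3*c^4 - 15*c^3/2 - 18*c^2 - 12*sqrt(2)*c + 45*c + 30*sqrt(2)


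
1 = 1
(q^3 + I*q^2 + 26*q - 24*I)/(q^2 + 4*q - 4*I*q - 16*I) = (q^2 + 5*I*q + 6)/(q + 4)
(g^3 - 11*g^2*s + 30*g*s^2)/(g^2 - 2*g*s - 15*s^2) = g*(g - 6*s)/(g + 3*s)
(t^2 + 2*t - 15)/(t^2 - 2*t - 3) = (t + 5)/(t + 1)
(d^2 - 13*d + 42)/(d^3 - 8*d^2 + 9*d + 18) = (d - 7)/(d^2 - 2*d - 3)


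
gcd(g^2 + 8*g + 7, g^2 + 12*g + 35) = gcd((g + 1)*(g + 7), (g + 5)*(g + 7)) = g + 7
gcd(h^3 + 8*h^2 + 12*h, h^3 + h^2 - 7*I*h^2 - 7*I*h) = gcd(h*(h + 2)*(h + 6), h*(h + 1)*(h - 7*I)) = h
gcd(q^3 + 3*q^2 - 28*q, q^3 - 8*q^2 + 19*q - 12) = q - 4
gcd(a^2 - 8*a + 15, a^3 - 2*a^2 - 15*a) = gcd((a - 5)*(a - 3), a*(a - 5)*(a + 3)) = a - 5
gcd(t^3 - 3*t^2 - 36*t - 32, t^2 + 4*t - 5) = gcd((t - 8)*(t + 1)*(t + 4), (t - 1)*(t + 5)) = 1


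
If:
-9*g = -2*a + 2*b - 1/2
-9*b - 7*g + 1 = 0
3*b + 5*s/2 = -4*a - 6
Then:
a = -335*s/452 - 837/452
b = 35*s/226 + 53/113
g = -45*s/226 - 52/113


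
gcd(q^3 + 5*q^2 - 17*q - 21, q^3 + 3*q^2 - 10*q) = 1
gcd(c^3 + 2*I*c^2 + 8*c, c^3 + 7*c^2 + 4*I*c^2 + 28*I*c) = c^2 + 4*I*c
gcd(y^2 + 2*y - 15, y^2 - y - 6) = y - 3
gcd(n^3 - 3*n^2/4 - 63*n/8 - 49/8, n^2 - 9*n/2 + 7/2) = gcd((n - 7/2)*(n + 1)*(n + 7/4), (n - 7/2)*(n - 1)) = n - 7/2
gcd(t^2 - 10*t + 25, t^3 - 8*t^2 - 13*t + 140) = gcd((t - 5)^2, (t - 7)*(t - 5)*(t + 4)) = t - 5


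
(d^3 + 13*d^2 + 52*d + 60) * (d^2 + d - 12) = d^5 + 14*d^4 + 53*d^3 - 44*d^2 - 564*d - 720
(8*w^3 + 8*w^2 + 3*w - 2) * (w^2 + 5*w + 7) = 8*w^5 + 48*w^4 + 99*w^3 + 69*w^2 + 11*w - 14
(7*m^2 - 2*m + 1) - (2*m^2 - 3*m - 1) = 5*m^2 + m + 2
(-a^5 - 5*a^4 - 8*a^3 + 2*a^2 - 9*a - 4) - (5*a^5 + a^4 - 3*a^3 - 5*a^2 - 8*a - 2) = -6*a^5 - 6*a^4 - 5*a^3 + 7*a^2 - a - 2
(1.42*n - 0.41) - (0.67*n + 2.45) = 0.75*n - 2.86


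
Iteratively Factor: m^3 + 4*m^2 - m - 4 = (m + 4)*(m^2 - 1) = (m - 1)*(m + 4)*(m + 1)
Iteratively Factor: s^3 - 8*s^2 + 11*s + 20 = (s + 1)*(s^2 - 9*s + 20) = (s - 5)*(s + 1)*(s - 4)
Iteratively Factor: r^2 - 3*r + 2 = (r - 2)*(r - 1)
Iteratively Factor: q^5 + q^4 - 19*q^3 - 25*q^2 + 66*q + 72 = (q - 4)*(q^4 + 5*q^3 + q^2 - 21*q - 18) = (q - 4)*(q - 2)*(q^3 + 7*q^2 + 15*q + 9) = (q - 4)*(q - 2)*(q + 1)*(q^2 + 6*q + 9) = (q - 4)*(q - 2)*(q + 1)*(q + 3)*(q + 3)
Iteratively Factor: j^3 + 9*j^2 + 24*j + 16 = (j + 4)*(j^2 + 5*j + 4) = (j + 1)*(j + 4)*(j + 4)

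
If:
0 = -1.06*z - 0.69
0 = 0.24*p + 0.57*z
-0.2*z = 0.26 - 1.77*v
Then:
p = 1.55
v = 0.07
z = -0.65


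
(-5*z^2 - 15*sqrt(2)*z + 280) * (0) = 0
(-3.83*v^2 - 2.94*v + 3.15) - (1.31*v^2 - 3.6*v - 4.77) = -5.14*v^2 + 0.66*v + 7.92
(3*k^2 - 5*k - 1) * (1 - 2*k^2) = -6*k^4 + 10*k^3 + 5*k^2 - 5*k - 1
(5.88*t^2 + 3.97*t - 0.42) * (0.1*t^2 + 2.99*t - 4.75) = 0.588*t^4 + 17.9782*t^3 - 16.1017*t^2 - 20.1133*t + 1.995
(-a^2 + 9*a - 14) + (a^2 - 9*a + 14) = 0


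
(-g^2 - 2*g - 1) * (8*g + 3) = -8*g^3 - 19*g^2 - 14*g - 3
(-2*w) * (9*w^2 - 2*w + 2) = -18*w^3 + 4*w^2 - 4*w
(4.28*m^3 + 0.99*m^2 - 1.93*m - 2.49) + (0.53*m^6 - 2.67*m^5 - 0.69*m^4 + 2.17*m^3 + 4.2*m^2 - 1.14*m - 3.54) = 0.53*m^6 - 2.67*m^5 - 0.69*m^4 + 6.45*m^3 + 5.19*m^2 - 3.07*m - 6.03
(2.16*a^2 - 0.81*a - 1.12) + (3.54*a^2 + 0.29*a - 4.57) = 5.7*a^2 - 0.52*a - 5.69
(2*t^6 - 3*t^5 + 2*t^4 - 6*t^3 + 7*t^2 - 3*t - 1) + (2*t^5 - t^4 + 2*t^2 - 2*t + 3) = 2*t^6 - t^5 + t^4 - 6*t^3 + 9*t^2 - 5*t + 2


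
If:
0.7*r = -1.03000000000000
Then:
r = -1.47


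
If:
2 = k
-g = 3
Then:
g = -3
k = 2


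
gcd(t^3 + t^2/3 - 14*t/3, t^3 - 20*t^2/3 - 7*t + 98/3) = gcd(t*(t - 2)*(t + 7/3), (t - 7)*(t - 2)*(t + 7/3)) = t^2 + t/3 - 14/3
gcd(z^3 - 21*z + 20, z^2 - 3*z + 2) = z - 1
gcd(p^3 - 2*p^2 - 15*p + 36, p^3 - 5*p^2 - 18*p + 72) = p^2 + p - 12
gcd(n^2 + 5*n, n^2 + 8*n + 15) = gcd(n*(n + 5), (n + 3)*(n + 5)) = n + 5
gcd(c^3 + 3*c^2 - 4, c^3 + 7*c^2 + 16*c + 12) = c^2 + 4*c + 4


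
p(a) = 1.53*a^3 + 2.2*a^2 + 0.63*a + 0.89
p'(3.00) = 55.14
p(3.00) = 63.89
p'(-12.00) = 608.79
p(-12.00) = -2333.71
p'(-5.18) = 101.00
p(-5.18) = -156.00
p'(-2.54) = 19.07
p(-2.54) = -11.59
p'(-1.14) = 1.58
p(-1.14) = 0.76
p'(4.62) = 118.93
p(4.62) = 201.63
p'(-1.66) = 5.97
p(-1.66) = -1.09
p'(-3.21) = 33.80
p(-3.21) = -29.07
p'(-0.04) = 0.46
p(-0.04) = 0.87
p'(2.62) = 43.67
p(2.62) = 45.16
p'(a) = 4.59*a^2 + 4.4*a + 0.63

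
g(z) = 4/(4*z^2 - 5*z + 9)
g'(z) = 4*(5 - 8*z)/(4*z^2 - 5*z + 9)^2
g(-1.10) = 0.21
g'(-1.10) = 0.15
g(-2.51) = 0.09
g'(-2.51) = 0.05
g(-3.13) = 0.06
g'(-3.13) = 0.03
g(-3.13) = 0.06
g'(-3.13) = 0.03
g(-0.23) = 0.39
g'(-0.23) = 0.25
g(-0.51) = 0.32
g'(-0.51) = 0.23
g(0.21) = 0.49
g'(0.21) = 0.20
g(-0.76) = 0.26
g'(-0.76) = 0.19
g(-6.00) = 0.02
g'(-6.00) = 0.01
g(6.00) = 0.03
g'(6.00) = -0.01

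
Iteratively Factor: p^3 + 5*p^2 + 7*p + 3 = (p + 3)*(p^2 + 2*p + 1) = (p + 1)*(p + 3)*(p + 1)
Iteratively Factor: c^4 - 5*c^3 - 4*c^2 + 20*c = (c - 2)*(c^3 - 3*c^2 - 10*c) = c*(c - 2)*(c^2 - 3*c - 10) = c*(c - 2)*(c + 2)*(c - 5)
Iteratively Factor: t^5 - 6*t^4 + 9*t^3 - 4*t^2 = (t - 1)*(t^4 - 5*t^3 + 4*t^2) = t*(t - 1)*(t^3 - 5*t^2 + 4*t) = t^2*(t - 1)*(t^2 - 5*t + 4) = t^2*(t - 4)*(t - 1)*(t - 1)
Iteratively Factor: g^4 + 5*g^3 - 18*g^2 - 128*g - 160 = (g + 4)*(g^3 + g^2 - 22*g - 40) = (g + 2)*(g + 4)*(g^2 - g - 20) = (g + 2)*(g + 4)^2*(g - 5)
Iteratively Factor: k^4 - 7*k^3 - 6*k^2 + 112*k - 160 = (k - 4)*(k^3 - 3*k^2 - 18*k + 40) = (k - 5)*(k - 4)*(k^2 + 2*k - 8) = (k - 5)*(k - 4)*(k - 2)*(k + 4)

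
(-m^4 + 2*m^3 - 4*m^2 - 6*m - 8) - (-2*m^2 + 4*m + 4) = -m^4 + 2*m^3 - 2*m^2 - 10*m - 12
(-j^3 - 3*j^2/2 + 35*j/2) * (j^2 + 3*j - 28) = -j^5 - 9*j^4/2 + 41*j^3 + 189*j^2/2 - 490*j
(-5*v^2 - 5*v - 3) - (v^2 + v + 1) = -6*v^2 - 6*v - 4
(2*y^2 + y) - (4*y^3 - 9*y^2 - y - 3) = -4*y^3 + 11*y^2 + 2*y + 3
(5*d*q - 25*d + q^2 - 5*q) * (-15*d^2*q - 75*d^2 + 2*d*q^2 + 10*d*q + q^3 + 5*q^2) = -75*d^3*q^2 + 1875*d^3 - 5*d^2*q^3 + 125*d^2*q + 7*d*q^4 - 175*d*q^2 + q^5 - 25*q^3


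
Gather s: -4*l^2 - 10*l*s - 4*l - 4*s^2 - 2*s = -4*l^2 - 4*l - 4*s^2 + s*(-10*l - 2)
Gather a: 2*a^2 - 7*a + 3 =2*a^2 - 7*a + 3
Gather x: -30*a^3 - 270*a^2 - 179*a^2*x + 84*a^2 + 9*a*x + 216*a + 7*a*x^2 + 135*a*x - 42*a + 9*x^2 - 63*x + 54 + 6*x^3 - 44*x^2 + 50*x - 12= -30*a^3 - 186*a^2 + 174*a + 6*x^3 + x^2*(7*a - 35) + x*(-179*a^2 + 144*a - 13) + 42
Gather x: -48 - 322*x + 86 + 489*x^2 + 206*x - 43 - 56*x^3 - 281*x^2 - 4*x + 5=-56*x^3 + 208*x^2 - 120*x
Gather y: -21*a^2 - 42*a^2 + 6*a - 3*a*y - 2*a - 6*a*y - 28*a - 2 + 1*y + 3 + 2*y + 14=-63*a^2 - 24*a + y*(3 - 9*a) + 15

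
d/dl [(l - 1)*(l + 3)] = 2*l + 2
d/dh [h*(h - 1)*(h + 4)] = 3*h^2 + 6*h - 4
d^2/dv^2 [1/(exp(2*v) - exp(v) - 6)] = ((1 - 4*exp(v))*(-exp(2*v) + exp(v) + 6) - 2*(2*exp(v) - 1)^2*exp(v))*exp(v)/(-exp(2*v) + exp(v) + 6)^3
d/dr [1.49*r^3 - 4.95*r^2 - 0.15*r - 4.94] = 4.47*r^2 - 9.9*r - 0.15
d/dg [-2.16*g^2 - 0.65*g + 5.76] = -4.32*g - 0.65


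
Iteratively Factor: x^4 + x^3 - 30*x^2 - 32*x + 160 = (x - 2)*(x^3 + 3*x^2 - 24*x - 80) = (x - 5)*(x - 2)*(x^2 + 8*x + 16) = (x - 5)*(x - 2)*(x + 4)*(x + 4)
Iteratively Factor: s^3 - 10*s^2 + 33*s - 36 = (s - 3)*(s^2 - 7*s + 12) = (s - 3)^2*(s - 4)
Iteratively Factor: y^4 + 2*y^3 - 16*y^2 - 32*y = (y)*(y^3 + 2*y^2 - 16*y - 32) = y*(y + 4)*(y^2 - 2*y - 8) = y*(y + 2)*(y + 4)*(y - 4)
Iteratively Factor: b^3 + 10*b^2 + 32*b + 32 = (b + 4)*(b^2 + 6*b + 8) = (b + 4)^2*(b + 2)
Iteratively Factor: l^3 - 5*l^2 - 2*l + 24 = (l - 4)*(l^2 - l - 6) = (l - 4)*(l - 3)*(l + 2)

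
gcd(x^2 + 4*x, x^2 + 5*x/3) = x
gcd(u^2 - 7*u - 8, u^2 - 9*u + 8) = u - 8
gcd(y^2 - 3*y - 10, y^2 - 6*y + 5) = y - 5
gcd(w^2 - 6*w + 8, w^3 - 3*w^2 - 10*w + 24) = w^2 - 6*w + 8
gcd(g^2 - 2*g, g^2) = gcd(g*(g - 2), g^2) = g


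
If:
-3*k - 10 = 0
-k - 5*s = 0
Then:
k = -10/3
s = 2/3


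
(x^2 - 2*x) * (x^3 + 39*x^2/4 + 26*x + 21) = x^5 + 31*x^4/4 + 13*x^3/2 - 31*x^2 - 42*x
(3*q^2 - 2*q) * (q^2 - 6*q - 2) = 3*q^4 - 20*q^3 + 6*q^2 + 4*q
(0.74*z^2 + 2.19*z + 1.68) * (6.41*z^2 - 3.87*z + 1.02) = 4.7434*z^4 + 11.1741*z^3 + 3.0483*z^2 - 4.2678*z + 1.7136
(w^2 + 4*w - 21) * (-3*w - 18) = -3*w^3 - 30*w^2 - 9*w + 378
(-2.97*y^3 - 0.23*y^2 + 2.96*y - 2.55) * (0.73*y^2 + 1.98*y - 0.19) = -2.1681*y^5 - 6.0485*y^4 + 2.2697*y^3 + 4.043*y^2 - 5.6114*y + 0.4845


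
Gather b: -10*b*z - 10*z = -10*b*z - 10*z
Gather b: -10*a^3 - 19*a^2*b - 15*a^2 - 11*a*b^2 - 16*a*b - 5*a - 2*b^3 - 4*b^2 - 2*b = -10*a^3 - 15*a^2 - 5*a - 2*b^3 + b^2*(-11*a - 4) + b*(-19*a^2 - 16*a - 2)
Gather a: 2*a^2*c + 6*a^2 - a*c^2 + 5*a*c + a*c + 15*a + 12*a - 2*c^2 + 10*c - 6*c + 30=a^2*(2*c + 6) + a*(-c^2 + 6*c + 27) - 2*c^2 + 4*c + 30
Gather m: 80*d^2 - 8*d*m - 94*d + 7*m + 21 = 80*d^2 - 94*d + m*(7 - 8*d) + 21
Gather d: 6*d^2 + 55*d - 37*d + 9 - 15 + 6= 6*d^2 + 18*d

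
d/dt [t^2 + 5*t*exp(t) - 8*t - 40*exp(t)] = 5*t*exp(t) + 2*t - 35*exp(t) - 8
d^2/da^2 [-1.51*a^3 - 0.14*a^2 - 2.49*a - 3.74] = -9.06*a - 0.28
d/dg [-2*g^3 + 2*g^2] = 2*g*(2 - 3*g)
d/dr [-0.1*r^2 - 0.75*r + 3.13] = -0.2*r - 0.75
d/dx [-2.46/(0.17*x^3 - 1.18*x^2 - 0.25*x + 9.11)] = (1.2546*x^2 - 5.8056*x - 0.615)/(0.17*x^3 - 1.18*x^2 - 0.25*x + 9.11)^2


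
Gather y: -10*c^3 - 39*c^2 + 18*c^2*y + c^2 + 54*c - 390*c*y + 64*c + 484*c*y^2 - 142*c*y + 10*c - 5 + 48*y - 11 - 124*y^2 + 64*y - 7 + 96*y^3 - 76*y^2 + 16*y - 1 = -10*c^3 - 38*c^2 + 128*c + 96*y^3 + y^2*(484*c - 200) + y*(18*c^2 - 532*c + 128) - 24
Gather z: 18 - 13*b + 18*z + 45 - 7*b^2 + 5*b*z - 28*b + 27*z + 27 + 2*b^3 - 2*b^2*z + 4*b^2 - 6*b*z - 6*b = 2*b^3 - 3*b^2 - 47*b + z*(-2*b^2 - b + 45) + 90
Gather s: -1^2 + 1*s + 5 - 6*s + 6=10 - 5*s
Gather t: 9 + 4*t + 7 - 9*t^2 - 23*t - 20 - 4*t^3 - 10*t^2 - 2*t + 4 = -4*t^3 - 19*t^2 - 21*t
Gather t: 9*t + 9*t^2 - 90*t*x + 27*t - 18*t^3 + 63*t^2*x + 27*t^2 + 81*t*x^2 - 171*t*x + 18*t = -18*t^3 + t^2*(63*x + 36) + t*(81*x^2 - 261*x + 54)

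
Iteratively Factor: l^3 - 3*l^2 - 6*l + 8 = (l - 1)*(l^2 - 2*l - 8) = (l - 4)*(l - 1)*(l + 2)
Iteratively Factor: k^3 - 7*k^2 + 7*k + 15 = (k - 5)*(k^2 - 2*k - 3) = (k - 5)*(k - 3)*(k + 1)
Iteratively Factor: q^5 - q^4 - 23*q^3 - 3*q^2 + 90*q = (q)*(q^4 - q^3 - 23*q^2 - 3*q + 90) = q*(q + 3)*(q^3 - 4*q^2 - 11*q + 30) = q*(q - 2)*(q + 3)*(q^2 - 2*q - 15) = q*(q - 5)*(q - 2)*(q + 3)*(q + 3)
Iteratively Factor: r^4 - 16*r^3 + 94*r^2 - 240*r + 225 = (r - 5)*(r^3 - 11*r^2 + 39*r - 45) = (r - 5)*(r - 3)*(r^2 - 8*r + 15) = (r - 5)*(r - 3)^2*(r - 5)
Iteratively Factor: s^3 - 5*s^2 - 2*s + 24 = (s - 4)*(s^2 - s - 6) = (s - 4)*(s + 2)*(s - 3)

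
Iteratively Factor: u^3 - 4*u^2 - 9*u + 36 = (u + 3)*(u^2 - 7*u + 12) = (u - 3)*(u + 3)*(u - 4)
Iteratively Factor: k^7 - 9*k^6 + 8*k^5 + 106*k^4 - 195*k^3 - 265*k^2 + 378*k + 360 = (k + 3)*(k^6 - 12*k^5 + 44*k^4 - 26*k^3 - 117*k^2 + 86*k + 120) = (k - 5)*(k + 3)*(k^5 - 7*k^4 + 9*k^3 + 19*k^2 - 22*k - 24) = (k - 5)*(k + 1)*(k + 3)*(k^4 - 8*k^3 + 17*k^2 + 2*k - 24) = (k - 5)*(k - 3)*(k + 1)*(k + 3)*(k^3 - 5*k^2 + 2*k + 8) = (k - 5)*(k - 4)*(k - 3)*(k + 1)*(k + 3)*(k^2 - k - 2) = (k - 5)*(k - 4)*(k - 3)*(k + 1)^2*(k + 3)*(k - 2)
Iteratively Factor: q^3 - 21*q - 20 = (q + 4)*(q^2 - 4*q - 5) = (q + 1)*(q + 4)*(q - 5)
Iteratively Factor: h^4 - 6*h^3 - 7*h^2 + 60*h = (h - 4)*(h^3 - 2*h^2 - 15*h) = h*(h - 4)*(h^2 - 2*h - 15) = h*(h - 4)*(h + 3)*(h - 5)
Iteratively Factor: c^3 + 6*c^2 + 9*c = (c)*(c^2 + 6*c + 9) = c*(c + 3)*(c + 3)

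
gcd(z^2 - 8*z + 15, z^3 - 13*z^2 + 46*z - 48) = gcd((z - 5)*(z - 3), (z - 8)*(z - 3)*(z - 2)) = z - 3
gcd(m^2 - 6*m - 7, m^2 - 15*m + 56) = m - 7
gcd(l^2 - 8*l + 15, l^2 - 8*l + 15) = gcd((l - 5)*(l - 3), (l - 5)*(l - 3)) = l^2 - 8*l + 15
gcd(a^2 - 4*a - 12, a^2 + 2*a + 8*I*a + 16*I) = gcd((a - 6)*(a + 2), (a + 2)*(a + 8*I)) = a + 2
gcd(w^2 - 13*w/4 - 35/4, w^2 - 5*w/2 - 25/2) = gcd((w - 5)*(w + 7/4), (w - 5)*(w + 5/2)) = w - 5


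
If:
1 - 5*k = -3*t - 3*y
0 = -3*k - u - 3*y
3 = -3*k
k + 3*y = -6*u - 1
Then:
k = -1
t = -16/5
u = -3/5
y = 6/5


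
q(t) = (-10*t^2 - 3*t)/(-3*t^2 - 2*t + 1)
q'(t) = (-20*t - 3)/(-3*t^2 - 2*t + 1) + (6*t + 2)*(-10*t^2 - 3*t)/(-3*t^2 - 2*t + 1)^2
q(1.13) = 3.17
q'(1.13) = -0.45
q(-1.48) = 6.69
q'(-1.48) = 7.43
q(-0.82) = -6.85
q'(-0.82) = 53.62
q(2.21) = 3.07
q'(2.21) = 0.02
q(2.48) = 3.08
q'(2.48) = 0.03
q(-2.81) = 4.13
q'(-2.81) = 0.48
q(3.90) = 3.12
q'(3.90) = 0.03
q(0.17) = -1.39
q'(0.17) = -18.51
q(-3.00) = 4.05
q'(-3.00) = 0.39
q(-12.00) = 3.45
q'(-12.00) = 0.01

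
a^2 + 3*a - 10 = (a - 2)*(a + 5)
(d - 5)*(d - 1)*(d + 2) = d^3 - 4*d^2 - 7*d + 10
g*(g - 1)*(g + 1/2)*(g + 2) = g^4 + 3*g^3/2 - 3*g^2/2 - g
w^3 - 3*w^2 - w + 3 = (w - 3)*(w - 1)*(w + 1)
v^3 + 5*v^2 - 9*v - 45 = (v - 3)*(v + 3)*(v + 5)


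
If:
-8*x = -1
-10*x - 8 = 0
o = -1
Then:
No Solution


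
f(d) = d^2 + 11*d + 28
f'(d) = 2*d + 11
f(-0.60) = 21.76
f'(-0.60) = 9.80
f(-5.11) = -2.10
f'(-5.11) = 0.78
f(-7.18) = 0.57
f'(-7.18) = -3.36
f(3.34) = 75.90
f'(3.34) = 17.68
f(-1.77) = 11.66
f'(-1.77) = 7.46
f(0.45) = 33.15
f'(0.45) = 11.90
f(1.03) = 40.39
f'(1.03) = 13.06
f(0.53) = 34.11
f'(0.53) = 12.06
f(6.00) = 130.00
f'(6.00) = 23.00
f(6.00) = 130.00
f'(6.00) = 23.00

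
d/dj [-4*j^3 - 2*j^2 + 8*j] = -12*j^2 - 4*j + 8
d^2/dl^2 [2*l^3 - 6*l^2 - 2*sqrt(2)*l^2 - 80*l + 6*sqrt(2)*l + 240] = 12*l - 12 - 4*sqrt(2)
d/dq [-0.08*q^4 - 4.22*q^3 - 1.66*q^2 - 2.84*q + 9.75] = -0.32*q^3 - 12.66*q^2 - 3.32*q - 2.84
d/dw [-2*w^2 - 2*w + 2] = -4*w - 2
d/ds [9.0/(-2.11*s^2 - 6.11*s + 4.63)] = (37.98*s + 54.99)/(2.11*s^2 + 6.11*s - 4.63)^2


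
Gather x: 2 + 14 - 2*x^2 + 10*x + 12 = -2*x^2 + 10*x + 28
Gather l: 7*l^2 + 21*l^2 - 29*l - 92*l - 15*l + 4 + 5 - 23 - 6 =28*l^2 - 136*l - 20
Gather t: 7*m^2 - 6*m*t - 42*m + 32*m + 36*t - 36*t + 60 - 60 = 7*m^2 - 6*m*t - 10*m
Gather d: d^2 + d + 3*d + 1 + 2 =d^2 + 4*d + 3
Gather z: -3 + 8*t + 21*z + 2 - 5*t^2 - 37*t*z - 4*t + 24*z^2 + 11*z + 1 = -5*t^2 + 4*t + 24*z^2 + z*(32 - 37*t)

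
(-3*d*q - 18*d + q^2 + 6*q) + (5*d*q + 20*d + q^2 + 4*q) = 2*d*q + 2*d + 2*q^2 + 10*q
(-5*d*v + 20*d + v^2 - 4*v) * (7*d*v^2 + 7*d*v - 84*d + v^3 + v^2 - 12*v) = -35*d^2*v^3 + 105*d^2*v^2 + 560*d^2*v - 1680*d^2 + 2*d*v^4 - 6*d*v^3 - 32*d*v^2 + 96*d*v + v^5 - 3*v^4 - 16*v^3 + 48*v^2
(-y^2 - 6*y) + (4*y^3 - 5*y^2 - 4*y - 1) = 4*y^3 - 6*y^2 - 10*y - 1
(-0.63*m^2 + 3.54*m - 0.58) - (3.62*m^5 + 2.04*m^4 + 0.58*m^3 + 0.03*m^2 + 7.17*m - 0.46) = -3.62*m^5 - 2.04*m^4 - 0.58*m^3 - 0.66*m^2 - 3.63*m - 0.12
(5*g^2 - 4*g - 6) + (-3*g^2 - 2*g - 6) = 2*g^2 - 6*g - 12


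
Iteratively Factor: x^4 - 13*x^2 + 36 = (x - 2)*(x^3 + 2*x^2 - 9*x - 18) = (x - 3)*(x - 2)*(x^2 + 5*x + 6) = (x - 3)*(x - 2)*(x + 2)*(x + 3)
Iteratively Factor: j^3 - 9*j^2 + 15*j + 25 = (j + 1)*(j^2 - 10*j + 25) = (j - 5)*(j + 1)*(j - 5)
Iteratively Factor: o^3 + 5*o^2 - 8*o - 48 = (o - 3)*(o^2 + 8*o + 16) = (o - 3)*(o + 4)*(o + 4)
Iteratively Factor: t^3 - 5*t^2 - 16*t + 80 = (t + 4)*(t^2 - 9*t + 20) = (t - 4)*(t + 4)*(t - 5)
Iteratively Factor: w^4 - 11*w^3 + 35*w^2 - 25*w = (w)*(w^3 - 11*w^2 + 35*w - 25) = w*(w - 1)*(w^2 - 10*w + 25) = w*(w - 5)*(w - 1)*(w - 5)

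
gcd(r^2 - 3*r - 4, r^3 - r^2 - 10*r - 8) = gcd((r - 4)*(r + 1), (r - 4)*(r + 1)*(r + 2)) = r^2 - 3*r - 4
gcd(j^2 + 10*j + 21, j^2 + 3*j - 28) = j + 7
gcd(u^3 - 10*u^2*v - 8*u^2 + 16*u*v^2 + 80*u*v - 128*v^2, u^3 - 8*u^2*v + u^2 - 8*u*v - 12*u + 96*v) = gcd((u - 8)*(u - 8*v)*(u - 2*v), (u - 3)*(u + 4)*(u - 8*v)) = u - 8*v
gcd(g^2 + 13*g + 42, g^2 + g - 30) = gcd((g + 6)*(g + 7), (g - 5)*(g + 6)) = g + 6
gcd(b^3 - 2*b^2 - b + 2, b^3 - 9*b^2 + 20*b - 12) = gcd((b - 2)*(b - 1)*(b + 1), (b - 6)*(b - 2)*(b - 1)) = b^2 - 3*b + 2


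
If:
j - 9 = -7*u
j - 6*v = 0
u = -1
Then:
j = 16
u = -1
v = 8/3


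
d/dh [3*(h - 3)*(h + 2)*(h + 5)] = 9*h^2 + 24*h - 33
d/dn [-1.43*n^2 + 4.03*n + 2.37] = 4.03 - 2.86*n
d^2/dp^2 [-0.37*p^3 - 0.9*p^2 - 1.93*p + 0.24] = -2.22*p - 1.8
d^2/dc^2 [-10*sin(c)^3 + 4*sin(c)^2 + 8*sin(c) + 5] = -sin(c)/2 - 45*sin(3*c)/2 + 8*cos(2*c)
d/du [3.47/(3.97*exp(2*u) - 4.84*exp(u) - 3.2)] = (16.7948 - 27.5518*exp(u))*exp(u)/(-3.97*exp(2*u) + 4.84*exp(u) + 3.2)^2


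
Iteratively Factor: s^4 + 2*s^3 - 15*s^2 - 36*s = (s - 4)*(s^3 + 6*s^2 + 9*s) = (s - 4)*(s + 3)*(s^2 + 3*s) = (s - 4)*(s + 3)^2*(s)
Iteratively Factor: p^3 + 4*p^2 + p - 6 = (p + 3)*(p^2 + p - 2) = (p - 1)*(p + 3)*(p + 2)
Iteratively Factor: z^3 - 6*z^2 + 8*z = (z - 2)*(z^2 - 4*z) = z*(z - 2)*(z - 4)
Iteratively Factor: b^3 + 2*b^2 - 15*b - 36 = (b + 3)*(b^2 - b - 12) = (b + 3)^2*(b - 4)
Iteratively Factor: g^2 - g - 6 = (g + 2)*(g - 3)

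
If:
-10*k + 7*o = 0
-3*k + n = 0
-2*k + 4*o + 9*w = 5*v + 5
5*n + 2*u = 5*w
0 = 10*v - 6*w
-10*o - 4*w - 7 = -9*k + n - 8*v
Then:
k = -665/922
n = -1995/922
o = -475/461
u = 15875/1844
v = 354/461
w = 590/461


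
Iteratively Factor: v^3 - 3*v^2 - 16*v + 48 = (v + 4)*(v^2 - 7*v + 12) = (v - 3)*(v + 4)*(v - 4)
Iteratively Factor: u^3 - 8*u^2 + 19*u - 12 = (u - 4)*(u^2 - 4*u + 3) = (u - 4)*(u - 1)*(u - 3)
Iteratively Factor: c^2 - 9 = (c - 3)*(c + 3)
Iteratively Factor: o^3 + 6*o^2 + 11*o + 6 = (o + 1)*(o^2 + 5*o + 6) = (o + 1)*(o + 3)*(o + 2)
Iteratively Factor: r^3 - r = (r - 1)*(r^2 + r) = (r - 1)*(r + 1)*(r)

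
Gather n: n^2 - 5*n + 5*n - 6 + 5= n^2 - 1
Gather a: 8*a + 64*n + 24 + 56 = 8*a + 64*n + 80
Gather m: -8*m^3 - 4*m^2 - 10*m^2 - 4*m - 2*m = -8*m^3 - 14*m^2 - 6*m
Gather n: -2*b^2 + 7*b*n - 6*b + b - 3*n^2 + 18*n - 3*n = -2*b^2 - 5*b - 3*n^2 + n*(7*b + 15)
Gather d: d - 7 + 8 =d + 1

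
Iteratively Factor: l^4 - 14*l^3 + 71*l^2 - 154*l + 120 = (l - 5)*(l^3 - 9*l^2 + 26*l - 24) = (l - 5)*(l - 4)*(l^2 - 5*l + 6) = (l - 5)*(l - 4)*(l - 2)*(l - 3)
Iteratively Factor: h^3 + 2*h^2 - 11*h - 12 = (h + 4)*(h^2 - 2*h - 3) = (h - 3)*(h + 4)*(h + 1)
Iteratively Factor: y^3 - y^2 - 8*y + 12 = (y + 3)*(y^2 - 4*y + 4) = (y - 2)*(y + 3)*(y - 2)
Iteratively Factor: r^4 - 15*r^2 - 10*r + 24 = (r + 2)*(r^3 - 2*r^2 - 11*r + 12) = (r + 2)*(r + 3)*(r^2 - 5*r + 4) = (r - 4)*(r + 2)*(r + 3)*(r - 1)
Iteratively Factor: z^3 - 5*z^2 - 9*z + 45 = (z - 5)*(z^2 - 9) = (z - 5)*(z - 3)*(z + 3)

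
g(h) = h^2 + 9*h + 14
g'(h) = 2*h + 9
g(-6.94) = -0.30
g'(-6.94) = -4.88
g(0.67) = 20.48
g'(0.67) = 10.34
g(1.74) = 32.69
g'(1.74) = 12.48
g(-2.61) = -2.68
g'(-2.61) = 3.78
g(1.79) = 33.31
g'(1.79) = 12.58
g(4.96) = 83.24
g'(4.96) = 18.92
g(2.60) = 44.16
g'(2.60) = 14.20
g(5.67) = 97.18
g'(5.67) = 20.34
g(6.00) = 104.00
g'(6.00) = 21.00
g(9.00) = 176.00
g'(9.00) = 27.00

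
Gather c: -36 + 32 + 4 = 0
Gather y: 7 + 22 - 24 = 5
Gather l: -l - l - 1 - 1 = -2*l - 2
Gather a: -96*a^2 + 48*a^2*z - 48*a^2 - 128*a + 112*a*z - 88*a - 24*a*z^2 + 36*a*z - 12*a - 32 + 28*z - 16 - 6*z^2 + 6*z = a^2*(48*z - 144) + a*(-24*z^2 + 148*z - 228) - 6*z^2 + 34*z - 48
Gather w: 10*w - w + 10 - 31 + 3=9*w - 18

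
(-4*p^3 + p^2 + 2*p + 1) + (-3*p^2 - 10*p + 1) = -4*p^3 - 2*p^2 - 8*p + 2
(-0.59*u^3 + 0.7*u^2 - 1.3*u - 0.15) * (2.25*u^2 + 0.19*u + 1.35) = -1.3275*u^5 + 1.4629*u^4 - 3.5885*u^3 + 0.3605*u^2 - 1.7835*u - 0.2025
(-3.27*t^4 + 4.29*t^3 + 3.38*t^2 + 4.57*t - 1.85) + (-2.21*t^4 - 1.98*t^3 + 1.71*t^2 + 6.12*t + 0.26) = -5.48*t^4 + 2.31*t^3 + 5.09*t^2 + 10.69*t - 1.59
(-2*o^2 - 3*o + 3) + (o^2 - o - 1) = -o^2 - 4*o + 2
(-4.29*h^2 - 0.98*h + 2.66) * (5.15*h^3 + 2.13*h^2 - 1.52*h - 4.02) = -22.0935*h^5 - 14.1847*h^4 + 18.1324*h^3 + 24.4012*h^2 - 0.103600000000001*h - 10.6932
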